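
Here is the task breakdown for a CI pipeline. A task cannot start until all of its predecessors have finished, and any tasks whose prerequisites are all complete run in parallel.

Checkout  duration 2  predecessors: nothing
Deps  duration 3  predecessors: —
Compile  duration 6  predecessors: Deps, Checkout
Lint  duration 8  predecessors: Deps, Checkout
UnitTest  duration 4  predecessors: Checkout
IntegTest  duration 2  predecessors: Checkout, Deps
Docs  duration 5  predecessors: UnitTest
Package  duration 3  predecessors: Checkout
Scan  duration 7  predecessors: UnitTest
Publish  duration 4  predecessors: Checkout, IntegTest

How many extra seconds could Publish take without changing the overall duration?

Critical path: Checkout→UnitTest→Scan = 2+4+7 = 13, so the finish is 13 seconds.
Longest path through Publish: 9 seconds (earliest finish 9, latest finish 13).
Slack of Publish = 9 − 5 = 4 seconds.

4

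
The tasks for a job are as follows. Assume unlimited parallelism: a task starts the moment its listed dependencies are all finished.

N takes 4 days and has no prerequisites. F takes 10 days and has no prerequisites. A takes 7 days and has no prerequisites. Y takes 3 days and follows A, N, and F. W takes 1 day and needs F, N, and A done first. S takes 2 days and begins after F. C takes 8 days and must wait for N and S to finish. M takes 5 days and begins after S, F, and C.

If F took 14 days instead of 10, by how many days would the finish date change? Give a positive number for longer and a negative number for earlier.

Actual critical path: F→S→C→M = 10+2+8+5 = 25 ⇒ 25 days.
Since F is critical, the +4 change carries straight to that chain (now 29 days).
The critical path is still F→S→C→M; finish is now 29 days.
Change in finish: 29 − 25 = +4 days.

4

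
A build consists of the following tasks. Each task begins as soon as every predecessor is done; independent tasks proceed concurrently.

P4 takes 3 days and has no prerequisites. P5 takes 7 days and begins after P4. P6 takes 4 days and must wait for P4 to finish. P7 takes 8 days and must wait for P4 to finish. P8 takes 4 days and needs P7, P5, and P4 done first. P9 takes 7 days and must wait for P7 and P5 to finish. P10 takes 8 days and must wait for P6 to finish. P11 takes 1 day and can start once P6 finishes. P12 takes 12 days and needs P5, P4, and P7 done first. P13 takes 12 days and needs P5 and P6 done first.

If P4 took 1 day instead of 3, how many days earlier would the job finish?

2

Critical path before the change: P4→P7→P12 = 3+8+12 = 23 giving 23 days.
P4 lies on that path, so at 1 day the path becomes 21 days.
That remains the longest chain; total 21 days.
Change in finish: 21 − 23 = -2 days.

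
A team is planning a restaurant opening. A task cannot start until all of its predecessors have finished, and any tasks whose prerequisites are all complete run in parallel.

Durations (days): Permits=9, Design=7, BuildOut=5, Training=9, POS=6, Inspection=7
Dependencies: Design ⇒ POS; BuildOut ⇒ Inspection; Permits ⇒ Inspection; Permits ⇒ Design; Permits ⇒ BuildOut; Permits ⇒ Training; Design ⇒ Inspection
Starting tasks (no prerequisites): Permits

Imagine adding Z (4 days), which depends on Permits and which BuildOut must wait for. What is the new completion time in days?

Originally the project takes 23 days.
With Z inserted, BuildOut now waits for max(Permits, Z).
New critical path: Permits→Z→BuildOut→Inspection = 9+4+5+7 = 25 ⇒ 25 days.

25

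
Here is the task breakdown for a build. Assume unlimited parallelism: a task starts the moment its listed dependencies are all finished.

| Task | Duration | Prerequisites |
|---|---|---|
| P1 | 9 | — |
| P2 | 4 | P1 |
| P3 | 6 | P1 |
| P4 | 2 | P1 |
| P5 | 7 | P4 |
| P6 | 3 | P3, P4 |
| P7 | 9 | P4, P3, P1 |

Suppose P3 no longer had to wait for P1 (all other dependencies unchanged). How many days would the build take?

Original critical path: P1→P3→P7 = 9+6+9 = 24 ⇒ 24 days.
Without P1→P3, P3's earliest start moves from 9 to 0.
After: P1→P4→P7 = 9+2+9 = 20 → 20 days.

20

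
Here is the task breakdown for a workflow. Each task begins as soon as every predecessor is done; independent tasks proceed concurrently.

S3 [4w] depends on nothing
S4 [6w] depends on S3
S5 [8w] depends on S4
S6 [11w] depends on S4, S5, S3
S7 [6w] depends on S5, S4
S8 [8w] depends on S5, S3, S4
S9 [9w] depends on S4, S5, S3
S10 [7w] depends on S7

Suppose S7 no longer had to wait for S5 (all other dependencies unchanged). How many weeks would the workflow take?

29

Original critical path: S3→S4→S5→S7→S10 = 4+6+8+6+7 = 31 ⇒ 31 weeks.
Without S5→S7, S7's earliest start moves from 18 to 10.
After: S3→S4→S5→S6 = 4+6+8+11 = 29 → 29 weeks.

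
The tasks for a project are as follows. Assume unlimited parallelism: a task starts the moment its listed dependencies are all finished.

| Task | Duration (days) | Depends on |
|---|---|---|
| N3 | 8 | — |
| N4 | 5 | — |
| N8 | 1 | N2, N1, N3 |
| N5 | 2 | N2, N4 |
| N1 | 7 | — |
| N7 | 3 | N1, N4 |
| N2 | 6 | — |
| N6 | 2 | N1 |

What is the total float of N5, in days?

Critical path: N1→N7 = 7+3 = 10, so the finish is 10 days.
Longest path through N5: 8 days (earliest finish 8, latest finish 10).
Float = 10 − 8 = 2.

2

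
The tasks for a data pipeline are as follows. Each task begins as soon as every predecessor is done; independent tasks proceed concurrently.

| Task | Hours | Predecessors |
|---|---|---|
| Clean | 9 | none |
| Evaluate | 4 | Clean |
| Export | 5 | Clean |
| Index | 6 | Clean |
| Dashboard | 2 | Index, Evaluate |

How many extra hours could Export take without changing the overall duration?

3

Clean→Index→Dashboard = 9+6+2 = 17 sets the makespan at 17 hours.
Export finishes as early as 14 and must finish by 17.
Float = 17 − 14 = 3.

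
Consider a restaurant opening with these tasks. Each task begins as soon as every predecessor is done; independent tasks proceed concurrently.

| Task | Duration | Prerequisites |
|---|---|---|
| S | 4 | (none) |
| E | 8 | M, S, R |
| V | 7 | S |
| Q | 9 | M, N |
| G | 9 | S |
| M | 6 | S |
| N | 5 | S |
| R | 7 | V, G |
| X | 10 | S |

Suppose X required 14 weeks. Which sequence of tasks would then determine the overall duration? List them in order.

Baseline: S→G→R→E = 4+9+7+8 = 28 → 28 weeks.
X is off the critical path — its longest chain is 14 weeks, giving 14 of slack.
The critical path is still S→G→R→E; finish is now 28 weeks.

S, G, R, E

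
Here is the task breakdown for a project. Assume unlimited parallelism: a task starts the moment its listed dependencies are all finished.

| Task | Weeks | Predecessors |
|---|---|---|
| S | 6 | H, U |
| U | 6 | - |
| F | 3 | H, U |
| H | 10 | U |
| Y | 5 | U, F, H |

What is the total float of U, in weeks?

0

U→H→F→Y = 6+10+3+5 = 24 sets the makespan at 24 weeks.
U finishes as early as 6 and must finish by 6.
So U can slip 6 − 6 = 0 weeks.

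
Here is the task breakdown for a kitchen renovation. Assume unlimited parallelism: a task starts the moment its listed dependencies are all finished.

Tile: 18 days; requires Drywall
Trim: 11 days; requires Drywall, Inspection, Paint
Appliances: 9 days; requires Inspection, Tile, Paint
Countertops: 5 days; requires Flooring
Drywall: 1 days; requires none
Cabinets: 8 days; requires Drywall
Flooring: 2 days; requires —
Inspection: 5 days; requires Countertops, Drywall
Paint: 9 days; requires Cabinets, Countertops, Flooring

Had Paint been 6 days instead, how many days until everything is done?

28

Baseline: Drywall→Cabinets→Paint→Trim = 1+8+9+11 = 29 → 29 days.
Since Paint is critical, the -3 change carries straight to that chain (now 26 days).
New critical path: Drywall→Tile→Appliances = 1+18+9 = 28 ⇒ 28 days.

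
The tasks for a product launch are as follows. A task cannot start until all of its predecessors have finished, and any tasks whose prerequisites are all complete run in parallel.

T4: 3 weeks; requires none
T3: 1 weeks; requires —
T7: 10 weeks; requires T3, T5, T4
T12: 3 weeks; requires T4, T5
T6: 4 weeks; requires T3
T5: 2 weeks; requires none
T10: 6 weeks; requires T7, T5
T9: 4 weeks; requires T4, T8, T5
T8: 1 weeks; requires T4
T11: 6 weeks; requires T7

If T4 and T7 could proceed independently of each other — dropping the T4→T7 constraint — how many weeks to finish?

18

Before: longest chain T4→T7→T10 = 3+10+6 = 19, finish 19.
Without T4→T7, T7's earliest start moves from 3 to 2.
New critical path: T5→T7→T10 = 2+10+6 = 18 ⇒ 18 weeks.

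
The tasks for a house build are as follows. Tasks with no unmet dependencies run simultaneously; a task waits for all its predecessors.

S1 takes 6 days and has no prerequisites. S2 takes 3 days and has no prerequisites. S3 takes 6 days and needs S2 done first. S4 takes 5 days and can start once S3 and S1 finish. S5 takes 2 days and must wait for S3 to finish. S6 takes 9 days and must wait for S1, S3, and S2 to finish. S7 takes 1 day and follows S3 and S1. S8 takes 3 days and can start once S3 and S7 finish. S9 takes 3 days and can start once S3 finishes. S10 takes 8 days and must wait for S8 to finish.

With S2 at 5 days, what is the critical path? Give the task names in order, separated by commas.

The binding path is S2→S3→S7→S8→S10 = 3+6+1+3+8 = 21; finish at 21 days.
S2 is on the critical path; changing it to 5 makes that path 23 days.
No other chain overtakes it, so the finish is 23 days.

S2, S3, S7, S8, S10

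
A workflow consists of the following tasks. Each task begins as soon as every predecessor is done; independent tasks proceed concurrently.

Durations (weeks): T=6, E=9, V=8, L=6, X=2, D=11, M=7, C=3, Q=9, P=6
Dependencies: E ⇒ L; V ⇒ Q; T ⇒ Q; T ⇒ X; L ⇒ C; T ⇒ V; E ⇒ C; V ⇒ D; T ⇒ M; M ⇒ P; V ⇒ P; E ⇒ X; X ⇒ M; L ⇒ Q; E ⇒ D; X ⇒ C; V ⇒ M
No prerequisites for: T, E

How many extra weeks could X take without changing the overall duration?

The longest chain is T→V→M→P = 6+8+7+6 = 27; overall finish 27 weeks.
Longest path through X: 24 weeks (earliest finish 11, latest finish 14).
Float = 27 − 24 = 3.

3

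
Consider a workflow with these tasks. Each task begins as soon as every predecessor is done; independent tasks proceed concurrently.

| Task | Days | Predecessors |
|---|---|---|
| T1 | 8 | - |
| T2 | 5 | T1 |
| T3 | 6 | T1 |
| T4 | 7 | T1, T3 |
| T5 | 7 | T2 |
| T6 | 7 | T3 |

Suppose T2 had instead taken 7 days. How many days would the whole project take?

22

Baseline: T1→T3→T4 = 8+6+7 = 21 → 21 days.
T2 is off the critical path — its longest chain is 20 days, giving 1 of slack.
The binding chain switches to T1→T2→T5 = 8+7+7 = 22; finish 22 days.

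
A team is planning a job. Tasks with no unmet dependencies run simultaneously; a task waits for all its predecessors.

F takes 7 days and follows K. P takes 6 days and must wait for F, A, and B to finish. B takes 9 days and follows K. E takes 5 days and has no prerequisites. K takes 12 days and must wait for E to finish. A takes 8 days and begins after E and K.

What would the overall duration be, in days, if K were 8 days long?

Baseline: E→K→B→P = 5+12+9+6 = 32 → 32 days.
Since K is critical, the -4 change carries straight to that chain (now 28 days).
That remains the longest chain; total 28 days.

28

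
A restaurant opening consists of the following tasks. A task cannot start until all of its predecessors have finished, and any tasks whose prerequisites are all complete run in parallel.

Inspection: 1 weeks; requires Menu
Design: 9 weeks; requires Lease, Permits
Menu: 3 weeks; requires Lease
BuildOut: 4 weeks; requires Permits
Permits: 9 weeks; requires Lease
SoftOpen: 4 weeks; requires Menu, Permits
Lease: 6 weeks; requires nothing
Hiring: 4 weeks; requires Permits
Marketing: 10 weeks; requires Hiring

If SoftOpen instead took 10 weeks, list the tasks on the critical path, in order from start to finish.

Lease, Permits, Hiring, Marketing

Baseline: Lease→Permits→Hiring→Marketing = 6+9+4+10 = 29 → 29 weeks.
SoftOpen has 10 weeks of float (longest path through it is 19).
That remains the longest chain; total 29 weeks.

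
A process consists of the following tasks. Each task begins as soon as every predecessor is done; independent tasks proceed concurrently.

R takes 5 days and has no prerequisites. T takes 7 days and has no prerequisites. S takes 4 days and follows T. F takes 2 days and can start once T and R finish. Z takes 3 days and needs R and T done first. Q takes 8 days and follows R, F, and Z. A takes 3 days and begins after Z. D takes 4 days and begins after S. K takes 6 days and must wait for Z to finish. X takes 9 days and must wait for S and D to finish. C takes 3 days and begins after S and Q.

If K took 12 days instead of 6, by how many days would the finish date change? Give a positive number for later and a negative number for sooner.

0

Critical path before the change: T→S→D→X = 7+4+4+9 = 24 giving 24 days.
K has 8 days of float (longest path through it is 16).
The critical path is still T→S→D→X; finish is now 24 days.
Change in finish: 24 − 24 = +0 days.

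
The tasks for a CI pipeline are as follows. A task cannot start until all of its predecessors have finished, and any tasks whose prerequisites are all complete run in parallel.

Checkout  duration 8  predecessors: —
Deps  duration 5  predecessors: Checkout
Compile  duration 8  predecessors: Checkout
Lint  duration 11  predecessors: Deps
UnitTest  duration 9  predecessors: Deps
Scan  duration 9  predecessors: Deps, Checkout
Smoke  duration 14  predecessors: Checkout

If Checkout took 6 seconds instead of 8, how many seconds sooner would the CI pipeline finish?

2

Critical path before the change: Checkout→Deps→Lint = 8+5+11 = 24 giving 24 seconds.
Checkout lies on that path, so at 6 seconds the path becomes 22 seconds.
The critical path is still Checkout→Deps→Lint; finish is now 22 seconds.
Change in finish: 22 − 24 = -2 seconds.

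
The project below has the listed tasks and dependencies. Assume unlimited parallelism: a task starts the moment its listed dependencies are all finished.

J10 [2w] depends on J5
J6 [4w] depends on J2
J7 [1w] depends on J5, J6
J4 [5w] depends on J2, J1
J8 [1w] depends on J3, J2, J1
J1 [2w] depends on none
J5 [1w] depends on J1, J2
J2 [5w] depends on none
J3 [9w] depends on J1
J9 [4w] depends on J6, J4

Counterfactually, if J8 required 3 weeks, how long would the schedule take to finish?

14

The binding path is J2→J4→J9 = 5+5+4 = 14; finish at 14 weeks.
The longest path through J8 is only 12 weeks, so J8 has float 2.
Now J1→J3→J8 = 2+9+3 = 14 is longest, so the finish becomes 14 weeks.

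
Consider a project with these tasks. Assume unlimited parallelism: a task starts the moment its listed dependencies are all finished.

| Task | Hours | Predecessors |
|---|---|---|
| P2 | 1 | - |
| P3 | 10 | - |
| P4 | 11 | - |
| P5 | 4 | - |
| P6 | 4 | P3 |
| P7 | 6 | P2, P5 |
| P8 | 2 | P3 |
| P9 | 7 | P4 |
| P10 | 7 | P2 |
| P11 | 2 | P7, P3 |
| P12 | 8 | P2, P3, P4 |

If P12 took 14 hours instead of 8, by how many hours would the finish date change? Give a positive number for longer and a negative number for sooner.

6

Actual critical path: P4→P12 = 11+8 = 19 ⇒ 19 hours.
P12 is on the critical path; changing it to 14 makes that path 25 hours.
The critical path is still P4→P12; finish is now 25 hours.
Change in finish: 25 − 19 = +6 hours.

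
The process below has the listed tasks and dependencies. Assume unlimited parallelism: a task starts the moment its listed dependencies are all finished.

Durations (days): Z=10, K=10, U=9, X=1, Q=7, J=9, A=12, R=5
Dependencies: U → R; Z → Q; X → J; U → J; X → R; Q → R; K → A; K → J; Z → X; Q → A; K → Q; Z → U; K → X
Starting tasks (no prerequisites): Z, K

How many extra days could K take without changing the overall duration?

0

The longest chain is Z→Q→A = 10+7+12 = 29; overall finish 29 days.
Longest path through K: 29 days (earliest finish 10, latest finish 10).
So K can slip 10 − 10 = 0 days.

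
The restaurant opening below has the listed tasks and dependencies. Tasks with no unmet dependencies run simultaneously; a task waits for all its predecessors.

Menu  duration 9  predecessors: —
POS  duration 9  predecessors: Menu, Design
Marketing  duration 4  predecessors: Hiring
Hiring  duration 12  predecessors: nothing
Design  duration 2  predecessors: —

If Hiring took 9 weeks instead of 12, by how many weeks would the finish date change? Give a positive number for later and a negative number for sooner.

0

Actual critical path: Menu→POS = 9+9 = 18 ⇒ 18 weeks.
Hiring is off the critical path — its longest chain is 16 weeks, giving 2 of slack.
The critical path is still Menu→POS; finish is now 18 weeks.
Change in finish: 18 − 18 = +0 weeks.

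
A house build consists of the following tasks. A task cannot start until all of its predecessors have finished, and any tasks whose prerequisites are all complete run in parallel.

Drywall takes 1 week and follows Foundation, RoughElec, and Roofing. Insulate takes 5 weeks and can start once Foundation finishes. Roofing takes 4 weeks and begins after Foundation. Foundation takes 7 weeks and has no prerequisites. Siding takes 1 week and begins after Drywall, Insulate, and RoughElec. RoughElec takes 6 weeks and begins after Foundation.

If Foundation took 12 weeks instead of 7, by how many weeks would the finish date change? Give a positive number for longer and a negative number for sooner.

5

The binding path is Foundation→RoughElec→Drywall→Siding = 7+6+1+1 = 15; finish at 15 weeks.
Since Foundation is critical, the +5 change carries straight to that chain (now 20 weeks).
That remains the longest chain; total 20 weeks.
Change in finish: 20 − 15 = +5 weeks.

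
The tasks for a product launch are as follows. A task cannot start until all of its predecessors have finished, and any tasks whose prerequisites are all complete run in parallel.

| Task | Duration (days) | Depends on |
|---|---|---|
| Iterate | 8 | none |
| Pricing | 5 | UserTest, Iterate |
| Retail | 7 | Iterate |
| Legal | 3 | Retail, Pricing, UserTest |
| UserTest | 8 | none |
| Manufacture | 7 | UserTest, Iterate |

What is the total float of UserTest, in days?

The longest chain is Iterate→Retail→Legal = 8+7+3 = 18; overall finish 18 days.
UserTest finishes as early as 8 and must finish by 10.
So UserTest can slip 10 − 8 = 2 days.

2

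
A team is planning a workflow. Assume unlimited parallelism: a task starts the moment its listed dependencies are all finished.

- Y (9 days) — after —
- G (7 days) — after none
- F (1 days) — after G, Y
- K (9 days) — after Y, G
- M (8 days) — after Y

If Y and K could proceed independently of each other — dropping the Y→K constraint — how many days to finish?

Original critical path: Y→K = 9+9 = 18 ⇒ 18 days.
Without Y→K, K's earliest start moves from 9 to 7.
The longest chain is now Y→M = 9+8 = 17, so the plan takes 17 days.

17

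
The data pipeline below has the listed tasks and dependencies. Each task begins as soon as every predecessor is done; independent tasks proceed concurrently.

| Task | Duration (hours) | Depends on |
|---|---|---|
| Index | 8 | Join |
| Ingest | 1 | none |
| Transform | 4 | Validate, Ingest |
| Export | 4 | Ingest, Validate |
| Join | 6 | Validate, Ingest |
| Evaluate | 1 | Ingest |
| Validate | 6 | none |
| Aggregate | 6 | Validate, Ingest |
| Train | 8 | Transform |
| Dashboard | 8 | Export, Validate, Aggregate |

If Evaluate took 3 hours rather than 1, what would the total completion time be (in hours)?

20

Baseline: Validate→Join→Index = 6+6+8 = 20 → 20 hours.
Evaluate has 18 hours of float (longest path through it is 2).
That remains the longest chain; total 20 hours.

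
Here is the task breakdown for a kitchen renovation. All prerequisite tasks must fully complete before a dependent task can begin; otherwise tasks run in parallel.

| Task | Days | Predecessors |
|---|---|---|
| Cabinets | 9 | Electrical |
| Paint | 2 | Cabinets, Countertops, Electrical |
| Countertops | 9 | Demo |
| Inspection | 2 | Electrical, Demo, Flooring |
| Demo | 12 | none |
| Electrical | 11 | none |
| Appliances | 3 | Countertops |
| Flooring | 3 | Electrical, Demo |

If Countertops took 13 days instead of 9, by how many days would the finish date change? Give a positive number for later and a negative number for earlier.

4

Critical path before the change: Demo→Countertops→Appliances = 12+9+3 = 24 giving 24 days.
Since Countertops is critical, the +4 change carries straight to that chain (now 28 days).
No other chain overtakes it, so the finish is 28 days.
Change in finish: 28 − 24 = +4 days.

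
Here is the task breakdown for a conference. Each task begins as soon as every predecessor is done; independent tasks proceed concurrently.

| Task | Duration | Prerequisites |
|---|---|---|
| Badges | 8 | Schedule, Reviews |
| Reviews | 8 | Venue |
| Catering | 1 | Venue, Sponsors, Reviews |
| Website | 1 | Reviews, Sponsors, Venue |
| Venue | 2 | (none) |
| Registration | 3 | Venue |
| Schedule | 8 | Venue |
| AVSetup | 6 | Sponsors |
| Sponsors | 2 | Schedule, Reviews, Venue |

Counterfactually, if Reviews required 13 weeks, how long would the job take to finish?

23

The binding path is Venue→Reviews→Sponsors→AVSetup = 2+8+2+6 = 18; finish at 18 weeks.
Reviews lies on that path, so at 13 weeks the path becomes 23 weeks.
That remains the longest chain; total 23 weeks.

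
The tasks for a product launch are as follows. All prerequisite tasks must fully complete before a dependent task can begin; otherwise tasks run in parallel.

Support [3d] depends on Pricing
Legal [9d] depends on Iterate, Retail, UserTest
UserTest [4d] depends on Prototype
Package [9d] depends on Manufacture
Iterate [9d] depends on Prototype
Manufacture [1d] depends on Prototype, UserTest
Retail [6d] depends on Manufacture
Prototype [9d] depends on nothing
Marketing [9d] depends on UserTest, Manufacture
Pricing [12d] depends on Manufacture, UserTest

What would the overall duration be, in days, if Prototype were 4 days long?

As given, the longest chain is Prototype→UserTest→Manufacture→Pricing→Support = 9+4+1+12+3 = 29, so the finish is 29 days.
Prototype lies on that path, so at 4 days the path becomes 24 days.
No other chain overtakes it, so the finish is 24 days.

24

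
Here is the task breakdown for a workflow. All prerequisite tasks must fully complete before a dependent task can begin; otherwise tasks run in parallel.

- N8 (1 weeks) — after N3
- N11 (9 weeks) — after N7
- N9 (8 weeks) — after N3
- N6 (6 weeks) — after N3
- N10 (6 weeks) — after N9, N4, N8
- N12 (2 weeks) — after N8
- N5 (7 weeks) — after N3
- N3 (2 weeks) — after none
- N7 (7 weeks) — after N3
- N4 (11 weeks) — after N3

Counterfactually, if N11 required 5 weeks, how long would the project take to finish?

19

Actual critical path: N3→N4→N10 = 2+11+6 = 19 ⇒ 19 weeks.
N11 has 1 week of float (longest path through it is 18).
No other chain overtakes it, so the finish is 19 weeks.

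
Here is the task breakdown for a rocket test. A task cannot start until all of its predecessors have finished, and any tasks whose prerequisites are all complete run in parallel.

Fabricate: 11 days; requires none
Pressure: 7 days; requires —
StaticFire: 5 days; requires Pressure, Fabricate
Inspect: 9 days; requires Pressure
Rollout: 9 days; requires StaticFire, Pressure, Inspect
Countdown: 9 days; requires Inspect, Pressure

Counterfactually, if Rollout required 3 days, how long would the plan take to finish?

The binding path is Fabricate→StaticFire→Rollout = 11+5+9 = 25; finish at 25 days.
Rollout is on the critical path; changing it to 3 makes that path 19 days.
Now Pressure→Inspect→Countdown = 7+9+9 = 25 is longest, so the finish becomes 25 days.

25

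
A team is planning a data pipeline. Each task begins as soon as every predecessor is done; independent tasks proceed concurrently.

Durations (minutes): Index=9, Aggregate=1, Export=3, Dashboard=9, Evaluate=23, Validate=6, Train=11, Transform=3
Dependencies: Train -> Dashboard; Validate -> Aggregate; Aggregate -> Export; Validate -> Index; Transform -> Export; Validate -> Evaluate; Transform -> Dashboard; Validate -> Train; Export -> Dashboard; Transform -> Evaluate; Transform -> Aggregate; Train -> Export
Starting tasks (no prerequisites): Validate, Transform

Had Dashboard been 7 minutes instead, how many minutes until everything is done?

29

Baseline: Validate→Train→Export→Dashboard = 6+11+3+9 = 29 → 29 minutes.
Dashboard is on the critical path; changing it to 7 makes that path 27 minutes.
New critical path: Validate→Evaluate = 6+23 = 29 ⇒ 29 minutes.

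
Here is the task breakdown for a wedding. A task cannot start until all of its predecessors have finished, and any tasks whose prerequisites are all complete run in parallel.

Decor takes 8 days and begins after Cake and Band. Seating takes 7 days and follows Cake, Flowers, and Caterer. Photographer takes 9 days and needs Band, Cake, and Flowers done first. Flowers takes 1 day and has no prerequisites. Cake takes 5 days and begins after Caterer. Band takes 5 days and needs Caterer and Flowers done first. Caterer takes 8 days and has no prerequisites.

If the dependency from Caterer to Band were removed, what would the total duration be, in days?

22

With the dependency in place, Caterer→Cake→Photographer = 8+5+9 = 22 sets the finish at 22 days.
Without Caterer→Band, Band's earliest start moves from 8 to 1.
The longest chain is now Caterer→Cake→Photographer = 8+5+9 = 22, so the job takes 22 days.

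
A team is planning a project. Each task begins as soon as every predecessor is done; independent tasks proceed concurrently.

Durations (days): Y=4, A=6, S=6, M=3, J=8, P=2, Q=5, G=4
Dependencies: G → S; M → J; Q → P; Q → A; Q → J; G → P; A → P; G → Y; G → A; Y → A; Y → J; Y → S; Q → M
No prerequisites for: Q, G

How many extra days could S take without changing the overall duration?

Critical path: Q→M→J = 5+3+8 = 16, so the finish is 16 days.
S finishes as early as 14 and must finish by 16.
So S can slip 16 − 14 = 2 days.

2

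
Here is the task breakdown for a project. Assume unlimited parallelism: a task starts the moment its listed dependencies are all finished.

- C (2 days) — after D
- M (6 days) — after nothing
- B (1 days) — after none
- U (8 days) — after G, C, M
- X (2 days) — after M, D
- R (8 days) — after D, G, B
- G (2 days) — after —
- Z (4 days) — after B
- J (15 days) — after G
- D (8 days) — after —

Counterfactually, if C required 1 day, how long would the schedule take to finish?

Baseline: D→C→U = 8+2+8 = 18 → 18 days.
C is on the critical path; changing it to 1 makes that path 17 days.
No other chain overtakes it, so the finish is 17 days.

17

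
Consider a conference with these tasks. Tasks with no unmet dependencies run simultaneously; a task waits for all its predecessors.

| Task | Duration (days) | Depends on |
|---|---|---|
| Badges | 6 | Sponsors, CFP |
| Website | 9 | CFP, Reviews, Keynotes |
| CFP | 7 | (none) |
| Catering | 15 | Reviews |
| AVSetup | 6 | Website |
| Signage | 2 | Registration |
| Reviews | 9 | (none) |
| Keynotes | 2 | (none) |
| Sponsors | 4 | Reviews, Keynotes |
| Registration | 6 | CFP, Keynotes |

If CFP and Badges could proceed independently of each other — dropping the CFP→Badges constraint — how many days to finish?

24

With the dependency in place, Reviews→Website→AVSetup = 9+9+6 = 24 sets the finish at 24 days.
Dropping CFP→Badges doesn't change Badges's earliest start (13); another predecessor still binds.
After: Reviews→Website→AVSetup = 9+9+6 = 24 → 24 days.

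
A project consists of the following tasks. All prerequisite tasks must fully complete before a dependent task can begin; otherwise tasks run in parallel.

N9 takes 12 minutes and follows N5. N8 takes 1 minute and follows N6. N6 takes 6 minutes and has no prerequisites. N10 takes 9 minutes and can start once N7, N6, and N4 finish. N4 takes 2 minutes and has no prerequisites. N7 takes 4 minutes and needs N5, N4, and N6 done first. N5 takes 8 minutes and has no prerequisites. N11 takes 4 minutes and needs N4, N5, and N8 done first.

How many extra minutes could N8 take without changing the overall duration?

Critical path: N5→N7→N10 = 8+4+9 = 21, so the finish is 21 minutes.
The longest chain containing N8 totals 11 minutes.
So N8 can slip 17 − 7 = 10 minutes.

10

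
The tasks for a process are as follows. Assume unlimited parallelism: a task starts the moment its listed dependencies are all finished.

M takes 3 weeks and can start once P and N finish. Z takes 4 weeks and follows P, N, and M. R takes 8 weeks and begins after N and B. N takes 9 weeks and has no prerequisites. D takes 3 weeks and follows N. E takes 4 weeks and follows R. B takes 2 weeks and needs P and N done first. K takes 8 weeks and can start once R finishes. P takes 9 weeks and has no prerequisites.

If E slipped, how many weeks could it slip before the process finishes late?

N→B→R→K = 9+2+8+8 = 27 sets the makespan at 27 weeks.
Longest path through E: 23 weeks (earliest finish 23, latest finish 27).
So E can slip 27 − 23 = 4 weeks.

4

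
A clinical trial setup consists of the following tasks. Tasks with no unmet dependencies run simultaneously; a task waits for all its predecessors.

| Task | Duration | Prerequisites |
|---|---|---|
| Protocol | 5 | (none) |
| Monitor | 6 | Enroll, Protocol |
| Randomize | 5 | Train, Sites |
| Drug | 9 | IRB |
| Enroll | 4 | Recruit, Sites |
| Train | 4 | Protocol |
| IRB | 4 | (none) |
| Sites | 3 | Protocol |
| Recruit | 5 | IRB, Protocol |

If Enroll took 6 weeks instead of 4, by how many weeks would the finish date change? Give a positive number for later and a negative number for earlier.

2

The binding path is Protocol→Recruit→Enroll→Monitor = 5+5+4+6 = 20; finish at 20 weeks.
Enroll lies on that path, so at 6 weeks the path becomes 22 weeks.
That remains the longest chain; total 22 weeks.
Change in finish: 22 − 20 = +2 weeks.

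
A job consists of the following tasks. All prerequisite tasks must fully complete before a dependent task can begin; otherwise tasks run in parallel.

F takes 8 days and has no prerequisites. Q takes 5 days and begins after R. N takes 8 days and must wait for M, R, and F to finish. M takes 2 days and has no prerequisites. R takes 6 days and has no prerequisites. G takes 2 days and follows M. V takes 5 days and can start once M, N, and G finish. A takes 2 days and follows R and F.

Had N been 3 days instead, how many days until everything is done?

Baseline: F→N→V = 8+8+5 = 21 → 21 days.
N is on the critical path; changing it to 3 makes that path 16 days.
The critical path is still F→N→V; finish is now 16 days.

16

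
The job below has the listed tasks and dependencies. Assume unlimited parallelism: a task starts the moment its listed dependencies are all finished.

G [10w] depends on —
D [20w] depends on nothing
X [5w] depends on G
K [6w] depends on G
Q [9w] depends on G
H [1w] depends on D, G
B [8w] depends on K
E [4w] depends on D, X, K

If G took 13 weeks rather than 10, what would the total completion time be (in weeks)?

Actual critical path: G→K→B = 10+6+8 = 24 ⇒ 24 weeks.
G is on the critical path; changing it to 13 makes that path 27 weeks.
That remains the longest chain; total 27 weeks.

27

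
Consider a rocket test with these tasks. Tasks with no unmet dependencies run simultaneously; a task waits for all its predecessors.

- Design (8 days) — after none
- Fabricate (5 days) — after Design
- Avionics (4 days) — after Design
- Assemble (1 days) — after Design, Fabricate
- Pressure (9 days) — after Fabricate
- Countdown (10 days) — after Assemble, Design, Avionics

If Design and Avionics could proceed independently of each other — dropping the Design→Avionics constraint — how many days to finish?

24

With the dependency in place, Design→Fabricate→Assemble→Countdown = 8+5+1+10 = 24 sets the finish at 24 days.
Without Design→Avionics, Avionics's earliest start moves from 8 to 0.
The longest chain is now Design→Fabricate→Assemble→Countdown = 8+5+1+10 = 24, so the job takes 24 days.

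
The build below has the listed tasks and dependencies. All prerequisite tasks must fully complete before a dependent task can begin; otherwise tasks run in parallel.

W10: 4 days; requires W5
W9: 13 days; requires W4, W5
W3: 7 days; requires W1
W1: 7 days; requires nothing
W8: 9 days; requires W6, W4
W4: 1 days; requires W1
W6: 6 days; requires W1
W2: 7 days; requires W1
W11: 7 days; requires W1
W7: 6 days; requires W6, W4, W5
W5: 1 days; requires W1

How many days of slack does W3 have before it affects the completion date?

8

W1→W6→W8 = 7+6+9 = 22 sets the makespan at 22 days.
Longest path through W3: 14 days (earliest finish 14, latest finish 22).
So W3 can slip 22 − 14 = 8 days.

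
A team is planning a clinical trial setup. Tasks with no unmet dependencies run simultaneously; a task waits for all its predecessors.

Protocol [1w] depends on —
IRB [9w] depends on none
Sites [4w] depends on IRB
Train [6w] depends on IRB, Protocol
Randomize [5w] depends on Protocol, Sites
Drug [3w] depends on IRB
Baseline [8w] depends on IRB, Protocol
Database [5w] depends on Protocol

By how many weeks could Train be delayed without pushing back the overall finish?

3

IRB→Sites→Randomize = 9+4+5 = 18 sets the makespan at 18 weeks.
Train finishes as early as 15 and must finish by 18.
Slack of Train = 12 − 9 = 3 weeks.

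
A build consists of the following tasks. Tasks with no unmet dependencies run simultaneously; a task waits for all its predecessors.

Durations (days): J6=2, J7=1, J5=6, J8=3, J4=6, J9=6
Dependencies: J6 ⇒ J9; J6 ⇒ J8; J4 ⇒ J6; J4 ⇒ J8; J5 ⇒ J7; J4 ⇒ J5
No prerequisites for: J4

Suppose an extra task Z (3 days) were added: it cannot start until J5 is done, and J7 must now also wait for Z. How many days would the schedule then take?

Originally the schedule takes 14 days.
With Z inserted, J7 now waits for max(J5, Z).
New critical path: J4→J5→Z→J7 = 6+6+3+1 = 16 ⇒ 16 days.

16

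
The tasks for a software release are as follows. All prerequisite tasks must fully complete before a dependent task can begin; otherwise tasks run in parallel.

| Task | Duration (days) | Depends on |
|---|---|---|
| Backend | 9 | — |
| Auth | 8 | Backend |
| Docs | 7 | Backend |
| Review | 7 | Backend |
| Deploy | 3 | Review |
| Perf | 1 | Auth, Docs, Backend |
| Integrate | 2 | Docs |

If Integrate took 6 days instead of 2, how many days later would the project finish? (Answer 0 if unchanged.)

Baseline: Backend→Review→Deploy = 9+7+3 = 19 → 19 days.
Integrate is off the critical path — its longest chain is 18 days, giving 1 of slack.
The binding chain switches to Backend→Docs→Integrate = 9+7+6 = 22; finish 22 days.
Change in finish: 22 − 19 = +3 days.

3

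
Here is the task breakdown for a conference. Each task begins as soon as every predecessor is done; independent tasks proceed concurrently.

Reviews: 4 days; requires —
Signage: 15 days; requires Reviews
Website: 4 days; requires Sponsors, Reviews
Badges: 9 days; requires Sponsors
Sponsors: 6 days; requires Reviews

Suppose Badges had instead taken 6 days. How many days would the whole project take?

The binding path is Reviews→Sponsors→Badges = 4+6+9 = 19; finish at 19 days.
Badges lies on that path, so at 6 days the path becomes 16 days.
The binding chain switches to Reviews→Signage = 4+15 = 19; finish 19 days.

19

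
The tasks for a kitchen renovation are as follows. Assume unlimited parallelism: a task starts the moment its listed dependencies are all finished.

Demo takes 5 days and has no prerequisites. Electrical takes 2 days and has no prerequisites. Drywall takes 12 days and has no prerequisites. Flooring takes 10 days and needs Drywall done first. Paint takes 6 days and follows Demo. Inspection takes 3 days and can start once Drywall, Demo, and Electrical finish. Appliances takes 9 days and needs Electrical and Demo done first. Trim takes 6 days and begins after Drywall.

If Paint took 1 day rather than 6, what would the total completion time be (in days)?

22

The binding path is Drywall→Flooring = 12+10 = 22; finish at 22 days.
The longest path through Paint is only 11 days, so Paint has float 11.
That remains the longest chain; total 22 days.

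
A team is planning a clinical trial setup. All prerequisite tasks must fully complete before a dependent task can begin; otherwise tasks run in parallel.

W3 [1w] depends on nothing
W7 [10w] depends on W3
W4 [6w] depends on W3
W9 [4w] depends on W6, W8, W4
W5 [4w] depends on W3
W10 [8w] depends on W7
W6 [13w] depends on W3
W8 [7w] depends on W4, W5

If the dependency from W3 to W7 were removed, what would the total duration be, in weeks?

With the dependency in place, W3→W7→W10 = 1+10+8 = 19 sets the finish at 19 weeks.
Without W3→W7, W7's earliest start moves from 1 to 0.
New critical path: W3→W4→W8→W9 = 1+6+7+4 = 18 ⇒ 18 weeks.

18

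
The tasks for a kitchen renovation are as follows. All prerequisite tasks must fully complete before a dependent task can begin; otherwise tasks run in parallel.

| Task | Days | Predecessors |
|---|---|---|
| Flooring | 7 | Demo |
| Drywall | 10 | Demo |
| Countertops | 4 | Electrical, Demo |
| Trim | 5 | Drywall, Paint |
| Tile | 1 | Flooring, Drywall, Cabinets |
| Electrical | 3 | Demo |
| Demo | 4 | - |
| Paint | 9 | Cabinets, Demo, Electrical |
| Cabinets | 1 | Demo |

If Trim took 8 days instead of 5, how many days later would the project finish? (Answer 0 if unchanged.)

The binding path is Demo→Electrical→Paint→Trim = 4+3+9+5 = 21; finish at 21 days.
Trim lies on that path, so at 8 days the path becomes 24 days.
No other chain overtakes it, so the finish is 24 days.
Change in finish: 24 − 21 = +3 days.

3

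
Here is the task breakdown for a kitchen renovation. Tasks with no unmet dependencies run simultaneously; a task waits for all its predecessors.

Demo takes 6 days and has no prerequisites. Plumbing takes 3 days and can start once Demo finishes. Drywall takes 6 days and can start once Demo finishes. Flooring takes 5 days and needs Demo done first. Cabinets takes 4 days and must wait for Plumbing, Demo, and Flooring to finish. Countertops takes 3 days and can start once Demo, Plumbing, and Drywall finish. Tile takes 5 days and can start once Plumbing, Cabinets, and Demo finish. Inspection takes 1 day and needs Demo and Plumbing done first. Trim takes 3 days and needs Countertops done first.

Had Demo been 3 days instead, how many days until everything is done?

17

Actual critical path: Demo→Flooring→Cabinets→Tile = 6+5+4+5 = 20 ⇒ 20 days.
Since Demo is critical, the -3 change carries straight to that chain (now 17 days).
The critical path is still Demo→Flooring→Cabinets→Tile; finish is now 17 days.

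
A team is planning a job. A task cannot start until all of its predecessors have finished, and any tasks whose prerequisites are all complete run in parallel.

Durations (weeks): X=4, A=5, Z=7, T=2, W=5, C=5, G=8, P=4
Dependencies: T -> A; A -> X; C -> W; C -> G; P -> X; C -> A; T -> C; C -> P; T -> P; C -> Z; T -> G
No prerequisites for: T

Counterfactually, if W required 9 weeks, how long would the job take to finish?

As given, the longest chain is T→C→A→X = 2+5+5+4 = 16, so the finish is 16 weeks.
W is off the critical path — its longest chain is 12 weeks, giving 4 of slack.
No other chain overtakes it, so the finish is 16 weeks.

16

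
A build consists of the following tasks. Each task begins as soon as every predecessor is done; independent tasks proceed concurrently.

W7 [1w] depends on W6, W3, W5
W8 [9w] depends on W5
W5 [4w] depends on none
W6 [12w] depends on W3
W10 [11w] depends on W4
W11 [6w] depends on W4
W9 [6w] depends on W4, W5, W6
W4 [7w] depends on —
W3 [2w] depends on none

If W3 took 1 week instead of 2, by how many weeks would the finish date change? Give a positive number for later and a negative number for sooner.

Critical path before the change: W3→W6→W9 = 2+12+6 = 20 giving 20 weeks.
W3 lies on that path, so at 1 week the path becomes 19 weeks.
The critical path is still W3→W6→W9; finish is now 19 weeks.
Change in finish: 19 − 20 = -1 weeks.

-1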